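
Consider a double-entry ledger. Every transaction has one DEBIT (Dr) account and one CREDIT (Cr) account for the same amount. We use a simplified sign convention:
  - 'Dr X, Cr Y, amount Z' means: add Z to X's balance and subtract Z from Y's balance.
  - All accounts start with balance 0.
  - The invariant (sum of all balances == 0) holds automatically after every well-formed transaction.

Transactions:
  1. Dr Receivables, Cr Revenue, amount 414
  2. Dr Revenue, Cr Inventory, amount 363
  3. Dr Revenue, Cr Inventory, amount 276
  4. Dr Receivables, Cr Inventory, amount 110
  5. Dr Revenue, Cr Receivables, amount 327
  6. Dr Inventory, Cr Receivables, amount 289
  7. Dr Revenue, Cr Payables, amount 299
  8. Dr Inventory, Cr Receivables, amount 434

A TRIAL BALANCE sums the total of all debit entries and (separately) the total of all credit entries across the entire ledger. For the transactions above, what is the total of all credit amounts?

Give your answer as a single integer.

Txn 1: credit+=414
Txn 2: credit+=363
Txn 3: credit+=276
Txn 4: credit+=110
Txn 5: credit+=327
Txn 6: credit+=289
Txn 7: credit+=299
Txn 8: credit+=434
Total credits = 2512

Answer: 2512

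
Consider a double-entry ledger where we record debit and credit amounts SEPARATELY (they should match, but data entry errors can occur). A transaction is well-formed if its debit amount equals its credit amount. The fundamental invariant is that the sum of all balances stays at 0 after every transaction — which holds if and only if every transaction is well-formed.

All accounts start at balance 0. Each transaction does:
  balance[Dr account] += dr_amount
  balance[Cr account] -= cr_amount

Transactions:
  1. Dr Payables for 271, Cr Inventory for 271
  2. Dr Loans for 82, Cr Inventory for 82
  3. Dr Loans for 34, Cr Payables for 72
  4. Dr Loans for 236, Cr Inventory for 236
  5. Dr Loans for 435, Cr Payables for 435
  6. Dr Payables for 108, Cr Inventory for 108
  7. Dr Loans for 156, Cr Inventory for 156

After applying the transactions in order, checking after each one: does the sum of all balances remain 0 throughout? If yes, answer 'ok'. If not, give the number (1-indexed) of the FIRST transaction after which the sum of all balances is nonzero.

Answer: 3

Derivation:
After txn 1: dr=271 cr=271 sum_balances=0
After txn 2: dr=82 cr=82 sum_balances=0
After txn 3: dr=34 cr=72 sum_balances=-38
After txn 4: dr=236 cr=236 sum_balances=-38
After txn 5: dr=435 cr=435 sum_balances=-38
After txn 6: dr=108 cr=108 sum_balances=-38
After txn 7: dr=156 cr=156 sum_balances=-38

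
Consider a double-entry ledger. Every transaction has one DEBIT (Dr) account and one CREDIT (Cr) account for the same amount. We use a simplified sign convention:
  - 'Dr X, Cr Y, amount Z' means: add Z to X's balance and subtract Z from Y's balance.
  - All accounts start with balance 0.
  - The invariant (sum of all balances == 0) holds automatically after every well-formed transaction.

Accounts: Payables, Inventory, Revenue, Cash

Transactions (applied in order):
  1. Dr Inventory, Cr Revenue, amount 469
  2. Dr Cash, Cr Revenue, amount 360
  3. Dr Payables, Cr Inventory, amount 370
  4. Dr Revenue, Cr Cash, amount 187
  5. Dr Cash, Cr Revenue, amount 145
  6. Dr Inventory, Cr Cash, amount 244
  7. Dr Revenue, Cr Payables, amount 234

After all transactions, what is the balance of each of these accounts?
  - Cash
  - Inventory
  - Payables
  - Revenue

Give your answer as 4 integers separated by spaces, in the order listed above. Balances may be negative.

Answer: 74 343 136 -553

Derivation:
After txn 1 (Dr Inventory, Cr Revenue, amount 469): Inventory=469 Revenue=-469
After txn 2 (Dr Cash, Cr Revenue, amount 360): Cash=360 Inventory=469 Revenue=-829
After txn 3 (Dr Payables, Cr Inventory, amount 370): Cash=360 Inventory=99 Payables=370 Revenue=-829
After txn 4 (Dr Revenue, Cr Cash, amount 187): Cash=173 Inventory=99 Payables=370 Revenue=-642
After txn 5 (Dr Cash, Cr Revenue, amount 145): Cash=318 Inventory=99 Payables=370 Revenue=-787
After txn 6 (Dr Inventory, Cr Cash, amount 244): Cash=74 Inventory=343 Payables=370 Revenue=-787
After txn 7 (Dr Revenue, Cr Payables, amount 234): Cash=74 Inventory=343 Payables=136 Revenue=-553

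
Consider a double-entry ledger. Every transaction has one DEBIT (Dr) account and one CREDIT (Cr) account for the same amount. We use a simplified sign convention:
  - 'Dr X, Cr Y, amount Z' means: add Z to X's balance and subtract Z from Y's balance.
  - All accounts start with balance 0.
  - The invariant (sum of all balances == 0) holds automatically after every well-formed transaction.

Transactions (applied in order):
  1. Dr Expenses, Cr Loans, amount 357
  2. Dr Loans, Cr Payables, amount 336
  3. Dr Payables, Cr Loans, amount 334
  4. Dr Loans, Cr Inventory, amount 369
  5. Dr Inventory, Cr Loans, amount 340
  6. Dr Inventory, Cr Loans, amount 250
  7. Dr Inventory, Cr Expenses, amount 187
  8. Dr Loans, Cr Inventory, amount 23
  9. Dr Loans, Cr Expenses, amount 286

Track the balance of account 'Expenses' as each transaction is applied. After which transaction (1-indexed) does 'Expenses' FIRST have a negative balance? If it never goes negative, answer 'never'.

After txn 1: Expenses=357
After txn 2: Expenses=357
After txn 3: Expenses=357
After txn 4: Expenses=357
After txn 5: Expenses=357
After txn 6: Expenses=357
After txn 7: Expenses=170
After txn 8: Expenses=170
After txn 9: Expenses=-116

Answer: 9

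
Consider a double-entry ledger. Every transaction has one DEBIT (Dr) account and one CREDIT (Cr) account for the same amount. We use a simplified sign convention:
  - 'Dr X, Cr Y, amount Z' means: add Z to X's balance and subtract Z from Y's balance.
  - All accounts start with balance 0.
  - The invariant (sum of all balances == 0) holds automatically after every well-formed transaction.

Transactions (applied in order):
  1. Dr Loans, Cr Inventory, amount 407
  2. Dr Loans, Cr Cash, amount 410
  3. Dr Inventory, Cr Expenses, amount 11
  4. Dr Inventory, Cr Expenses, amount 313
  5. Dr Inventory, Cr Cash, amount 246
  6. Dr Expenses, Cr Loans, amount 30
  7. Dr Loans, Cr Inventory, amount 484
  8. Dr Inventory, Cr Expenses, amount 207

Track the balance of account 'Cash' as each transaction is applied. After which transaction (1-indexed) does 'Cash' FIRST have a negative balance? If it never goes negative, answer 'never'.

After txn 1: Cash=0
After txn 2: Cash=-410

Answer: 2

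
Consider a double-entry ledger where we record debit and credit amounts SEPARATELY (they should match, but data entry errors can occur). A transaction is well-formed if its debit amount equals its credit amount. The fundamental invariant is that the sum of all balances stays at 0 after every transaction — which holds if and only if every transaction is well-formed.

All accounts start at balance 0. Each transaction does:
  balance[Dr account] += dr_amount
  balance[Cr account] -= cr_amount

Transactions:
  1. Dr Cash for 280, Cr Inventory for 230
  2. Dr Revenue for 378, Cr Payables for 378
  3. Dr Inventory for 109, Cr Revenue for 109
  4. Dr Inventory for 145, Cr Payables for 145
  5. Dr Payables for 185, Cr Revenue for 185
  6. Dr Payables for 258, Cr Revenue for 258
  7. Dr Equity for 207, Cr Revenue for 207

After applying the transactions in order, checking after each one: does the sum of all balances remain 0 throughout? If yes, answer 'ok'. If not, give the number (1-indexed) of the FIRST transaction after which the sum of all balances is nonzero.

After txn 1: dr=280 cr=230 sum_balances=50
After txn 2: dr=378 cr=378 sum_balances=50
After txn 3: dr=109 cr=109 sum_balances=50
After txn 4: dr=145 cr=145 sum_balances=50
After txn 5: dr=185 cr=185 sum_balances=50
After txn 6: dr=258 cr=258 sum_balances=50
After txn 7: dr=207 cr=207 sum_balances=50

Answer: 1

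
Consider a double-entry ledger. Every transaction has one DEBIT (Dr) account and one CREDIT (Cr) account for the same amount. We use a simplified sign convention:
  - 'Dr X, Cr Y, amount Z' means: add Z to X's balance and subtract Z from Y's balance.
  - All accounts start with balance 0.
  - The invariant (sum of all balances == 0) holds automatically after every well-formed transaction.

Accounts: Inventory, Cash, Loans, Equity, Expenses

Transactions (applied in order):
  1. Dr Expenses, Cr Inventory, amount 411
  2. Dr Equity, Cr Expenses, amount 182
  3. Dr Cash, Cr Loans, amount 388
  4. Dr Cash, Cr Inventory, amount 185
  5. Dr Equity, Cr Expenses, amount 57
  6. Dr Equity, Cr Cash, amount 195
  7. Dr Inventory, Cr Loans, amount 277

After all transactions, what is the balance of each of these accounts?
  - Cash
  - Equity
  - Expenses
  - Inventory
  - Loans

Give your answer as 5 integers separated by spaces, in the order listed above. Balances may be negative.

After txn 1 (Dr Expenses, Cr Inventory, amount 411): Expenses=411 Inventory=-411
After txn 2 (Dr Equity, Cr Expenses, amount 182): Equity=182 Expenses=229 Inventory=-411
After txn 3 (Dr Cash, Cr Loans, amount 388): Cash=388 Equity=182 Expenses=229 Inventory=-411 Loans=-388
After txn 4 (Dr Cash, Cr Inventory, amount 185): Cash=573 Equity=182 Expenses=229 Inventory=-596 Loans=-388
After txn 5 (Dr Equity, Cr Expenses, amount 57): Cash=573 Equity=239 Expenses=172 Inventory=-596 Loans=-388
After txn 6 (Dr Equity, Cr Cash, amount 195): Cash=378 Equity=434 Expenses=172 Inventory=-596 Loans=-388
After txn 7 (Dr Inventory, Cr Loans, amount 277): Cash=378 Equity=434 Expenses=172 Inventory=-319 Loans=-665

Answer: 378 434 172 -319 -665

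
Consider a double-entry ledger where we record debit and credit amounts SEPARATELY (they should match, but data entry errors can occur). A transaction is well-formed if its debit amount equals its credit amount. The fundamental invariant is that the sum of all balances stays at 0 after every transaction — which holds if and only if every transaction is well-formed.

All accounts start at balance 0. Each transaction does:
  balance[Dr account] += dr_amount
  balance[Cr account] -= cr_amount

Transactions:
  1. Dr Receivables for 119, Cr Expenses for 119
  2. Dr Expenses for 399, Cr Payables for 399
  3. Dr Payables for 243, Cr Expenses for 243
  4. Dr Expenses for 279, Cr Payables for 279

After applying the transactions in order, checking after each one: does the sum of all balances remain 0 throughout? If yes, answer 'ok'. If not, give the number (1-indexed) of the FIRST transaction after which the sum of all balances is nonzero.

Answer: ok

Derivation:
After txn 1: dr=119 cr=119 sum_balances=0
After txn 2: dr=399 cr=399 sum_balances=0
After txn 3: dr=243 cr=243 sum_balances=0
After txn 4: dr=279 cr=279 sum_balances=0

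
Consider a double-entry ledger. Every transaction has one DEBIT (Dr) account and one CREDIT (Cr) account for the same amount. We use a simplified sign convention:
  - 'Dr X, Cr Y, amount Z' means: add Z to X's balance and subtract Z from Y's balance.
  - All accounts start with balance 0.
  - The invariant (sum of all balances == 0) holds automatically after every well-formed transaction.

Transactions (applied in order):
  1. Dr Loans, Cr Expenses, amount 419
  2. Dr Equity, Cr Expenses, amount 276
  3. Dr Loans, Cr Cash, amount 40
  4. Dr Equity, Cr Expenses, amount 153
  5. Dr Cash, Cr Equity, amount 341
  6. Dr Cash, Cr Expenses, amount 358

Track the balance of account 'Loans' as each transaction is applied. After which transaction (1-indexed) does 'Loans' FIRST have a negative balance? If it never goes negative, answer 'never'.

Answer: never

Derivation:
After txn 1: Loans=419
After txn 2: Loans=419
After txn 3: Loans=459
After txn 4: Loans=459
After txn 5: Loans=459
After txn 6: Loans=459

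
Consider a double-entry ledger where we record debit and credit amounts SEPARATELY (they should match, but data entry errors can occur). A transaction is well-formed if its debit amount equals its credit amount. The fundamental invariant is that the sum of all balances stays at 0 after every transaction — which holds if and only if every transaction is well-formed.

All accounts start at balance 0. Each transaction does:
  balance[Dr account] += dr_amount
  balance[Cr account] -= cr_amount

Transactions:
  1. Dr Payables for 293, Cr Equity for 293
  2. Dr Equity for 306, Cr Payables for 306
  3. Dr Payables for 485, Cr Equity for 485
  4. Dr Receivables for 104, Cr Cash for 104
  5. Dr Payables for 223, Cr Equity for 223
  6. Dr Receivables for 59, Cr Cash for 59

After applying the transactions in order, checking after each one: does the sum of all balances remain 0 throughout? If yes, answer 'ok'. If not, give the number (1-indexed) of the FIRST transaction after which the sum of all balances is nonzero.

After txn 1: dr=293 cr=293 sum_balances=0
After txn 2: dr=306 cr=306 sum_balances=0
After txn 3: dr=485 cr=485 sum_balances=0
After txn 4: dr=104 cr=104 sum_balances=0
After txn 5: dr=223 cr=223 sum_balances=0
After txn 6: dr=59 cr=59 sum_balances=0

Answer: ok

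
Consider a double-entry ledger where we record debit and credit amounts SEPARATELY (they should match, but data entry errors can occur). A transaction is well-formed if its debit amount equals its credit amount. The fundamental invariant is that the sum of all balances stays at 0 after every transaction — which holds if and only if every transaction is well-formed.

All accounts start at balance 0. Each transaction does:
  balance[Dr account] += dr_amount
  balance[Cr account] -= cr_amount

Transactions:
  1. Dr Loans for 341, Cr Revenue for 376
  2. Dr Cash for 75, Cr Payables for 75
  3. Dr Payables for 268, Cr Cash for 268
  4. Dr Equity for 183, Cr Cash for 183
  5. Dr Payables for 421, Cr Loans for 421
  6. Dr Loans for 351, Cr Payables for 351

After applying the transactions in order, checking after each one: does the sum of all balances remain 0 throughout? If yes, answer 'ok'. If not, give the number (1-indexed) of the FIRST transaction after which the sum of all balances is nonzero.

After txn 1: dr=341 cr=376 sum_balances=-35
After txn 2: dr=75 cr=75 sum_balances=-35
After txn 3: dr=268 cr=268 sum_balances=-35
After txn 4: dr=183 cr=183 sum_balances=-35
After txn 5: dr=421 cr=421 sum_balances=-35
After txn 6: dr=351 cr=351 sum_balances=-35

Answer: 1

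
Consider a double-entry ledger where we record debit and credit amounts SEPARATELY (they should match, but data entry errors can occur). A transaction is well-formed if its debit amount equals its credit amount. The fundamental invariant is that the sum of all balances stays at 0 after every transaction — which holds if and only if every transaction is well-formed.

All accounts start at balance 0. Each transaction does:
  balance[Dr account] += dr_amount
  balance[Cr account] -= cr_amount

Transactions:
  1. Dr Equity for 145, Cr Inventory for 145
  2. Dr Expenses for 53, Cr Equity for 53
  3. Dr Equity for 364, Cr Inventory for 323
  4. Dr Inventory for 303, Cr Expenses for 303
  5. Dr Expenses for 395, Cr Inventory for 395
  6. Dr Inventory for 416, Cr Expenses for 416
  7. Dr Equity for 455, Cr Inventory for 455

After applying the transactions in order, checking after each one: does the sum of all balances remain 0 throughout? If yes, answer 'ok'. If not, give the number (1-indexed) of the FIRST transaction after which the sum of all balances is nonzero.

Answer: 3

Derivation:
After txn 1: dr=145 cr=145 sum_balances=0
After txn 2: dr=53 cr=53 sum_balances=0
After txn 3: dr=364 cr=323 sum_balances=41
After txn 4: dr=303 cr=303 sum_balances=41
After txn 5: dr=395 cr=395 sum_balances=41
After txn 6: dr=416 cr=416 sum_balances=41
After txn 7: dr=455 cr=455 sum_balances=41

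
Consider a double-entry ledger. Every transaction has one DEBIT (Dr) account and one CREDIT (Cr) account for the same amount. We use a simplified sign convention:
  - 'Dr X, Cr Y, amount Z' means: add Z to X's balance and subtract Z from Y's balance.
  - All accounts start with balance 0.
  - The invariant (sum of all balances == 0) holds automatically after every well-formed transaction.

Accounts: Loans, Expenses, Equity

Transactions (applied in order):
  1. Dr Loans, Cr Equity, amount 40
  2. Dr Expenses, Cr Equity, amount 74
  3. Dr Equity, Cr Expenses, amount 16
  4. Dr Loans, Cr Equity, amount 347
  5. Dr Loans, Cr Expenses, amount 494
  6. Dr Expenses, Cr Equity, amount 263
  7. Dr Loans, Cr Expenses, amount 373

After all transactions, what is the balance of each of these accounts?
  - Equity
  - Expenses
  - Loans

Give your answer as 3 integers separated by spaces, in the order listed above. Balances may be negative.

Answer: -708 -546 1254

Derivation:
After txn 1 (Dr Loans, Cr Equity, amount 40): Equity=-40 Loans=40
After txn 2 (Dr Expenses, Cr Equity, amount 74): Equity=-114 Expenses=74 Loans=40
After txn 3 (Dr Equity, Cr Expenses, amount 16): Equity=-98 Expenses=58 Loans=40
After txn 4 (Dr Loans, Cr Equity, amount 347): Equity=-445 Expenses=58 Loans=387
After txn 5 (Dr Loans, Cr Expenses, amount 494): Equity=-445 Expenses=-436 Loans=881
After txn 6 (Dr Expenses, Cr Equity, amount 263): Equity=-708 Expenses=-173 Loans=881
After txn 7 (Dr Loans, Cr Expenses, amount 373): Equity=-708 Expenses=-546 Loans=1254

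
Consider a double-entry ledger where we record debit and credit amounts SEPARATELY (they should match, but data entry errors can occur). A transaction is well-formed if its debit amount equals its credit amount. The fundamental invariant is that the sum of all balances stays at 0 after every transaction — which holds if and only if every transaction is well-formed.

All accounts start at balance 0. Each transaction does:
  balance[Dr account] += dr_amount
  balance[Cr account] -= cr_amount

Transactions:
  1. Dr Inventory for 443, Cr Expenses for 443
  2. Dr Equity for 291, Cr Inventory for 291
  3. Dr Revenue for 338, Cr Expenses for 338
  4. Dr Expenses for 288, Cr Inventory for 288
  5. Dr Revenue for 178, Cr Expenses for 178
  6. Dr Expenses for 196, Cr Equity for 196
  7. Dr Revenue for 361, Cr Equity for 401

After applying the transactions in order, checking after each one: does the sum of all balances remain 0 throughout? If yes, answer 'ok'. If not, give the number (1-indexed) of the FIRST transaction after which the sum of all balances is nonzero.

After txn 1: dr=443 cr=443 sum_balances=0
After txn 2: dr=291 cr=291 sum_balances=0
After txn 3: dr=338 cr=338 sum_balances=0
After txn 4: dr=288 cr=288 sum_balances=0
After txn 5: dr=178 cr=178 sum_balances=0
After txn 6: dr=196 cr=196 sum_balances=0
After txn 7: dr=361 cr=401 sum_balances=-40

Answer: 7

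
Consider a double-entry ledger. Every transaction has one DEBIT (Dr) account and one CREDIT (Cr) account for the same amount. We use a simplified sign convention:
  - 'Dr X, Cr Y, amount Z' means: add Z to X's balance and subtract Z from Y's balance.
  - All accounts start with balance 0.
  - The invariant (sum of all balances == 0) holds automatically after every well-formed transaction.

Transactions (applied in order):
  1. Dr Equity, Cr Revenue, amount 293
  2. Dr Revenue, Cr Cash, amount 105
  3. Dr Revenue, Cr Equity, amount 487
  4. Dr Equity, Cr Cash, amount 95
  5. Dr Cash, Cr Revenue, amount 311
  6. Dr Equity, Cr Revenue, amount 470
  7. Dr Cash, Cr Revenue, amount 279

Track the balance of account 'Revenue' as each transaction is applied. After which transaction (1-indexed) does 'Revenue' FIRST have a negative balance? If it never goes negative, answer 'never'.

After txn 1: Revenue=-293

Answer: 1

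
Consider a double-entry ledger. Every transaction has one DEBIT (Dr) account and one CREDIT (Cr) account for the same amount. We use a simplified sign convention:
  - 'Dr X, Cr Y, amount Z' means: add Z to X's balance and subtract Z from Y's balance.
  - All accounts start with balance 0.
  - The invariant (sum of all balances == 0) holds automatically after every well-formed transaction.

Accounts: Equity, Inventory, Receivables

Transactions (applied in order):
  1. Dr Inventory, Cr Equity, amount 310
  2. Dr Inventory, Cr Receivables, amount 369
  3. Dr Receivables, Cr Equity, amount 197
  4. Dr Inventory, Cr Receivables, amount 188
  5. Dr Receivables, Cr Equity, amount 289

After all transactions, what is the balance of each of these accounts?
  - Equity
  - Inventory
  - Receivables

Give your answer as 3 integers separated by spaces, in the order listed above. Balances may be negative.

After txn 1 (Dr Inventory, Cr Equity, amount 310): Equity=-310 Inventory=310
After txn 2 (Dr Inventory, Cr Receivables, amount 369): Equity=-310 Inventory=679 Receivables=-369
After txn 3 (Dr Receivables, Cr Equity, amount 197): Equity=-507 Inventory=679 Receivables=-172
After txn 4 (Dr Inventory, Cr Receivables, amount 188): Equity=-507 Inventory=867 Receivables=-360
After txn 5 (Dr Receivables, Cr Equity, amount 289): Equity=-796 Inventory=867 Receivables=-71

Answer: -796 867 -71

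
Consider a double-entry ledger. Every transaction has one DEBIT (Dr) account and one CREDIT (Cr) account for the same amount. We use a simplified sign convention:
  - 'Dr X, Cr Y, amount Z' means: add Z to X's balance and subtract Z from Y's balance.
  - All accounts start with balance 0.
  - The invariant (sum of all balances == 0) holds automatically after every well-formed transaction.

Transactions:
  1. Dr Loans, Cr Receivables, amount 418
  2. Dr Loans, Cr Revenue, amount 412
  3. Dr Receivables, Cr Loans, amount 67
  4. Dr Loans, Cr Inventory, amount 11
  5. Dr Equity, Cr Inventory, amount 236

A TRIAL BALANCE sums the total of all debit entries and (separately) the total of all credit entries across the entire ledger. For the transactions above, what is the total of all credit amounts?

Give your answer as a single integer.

Txn 1: credit+=418
Txn 2: credit+=412
Txn 3: credit+=67
Txn 4: credit+=11
Txn 5: credit+=236
Total credits = 1144

Answer: 1144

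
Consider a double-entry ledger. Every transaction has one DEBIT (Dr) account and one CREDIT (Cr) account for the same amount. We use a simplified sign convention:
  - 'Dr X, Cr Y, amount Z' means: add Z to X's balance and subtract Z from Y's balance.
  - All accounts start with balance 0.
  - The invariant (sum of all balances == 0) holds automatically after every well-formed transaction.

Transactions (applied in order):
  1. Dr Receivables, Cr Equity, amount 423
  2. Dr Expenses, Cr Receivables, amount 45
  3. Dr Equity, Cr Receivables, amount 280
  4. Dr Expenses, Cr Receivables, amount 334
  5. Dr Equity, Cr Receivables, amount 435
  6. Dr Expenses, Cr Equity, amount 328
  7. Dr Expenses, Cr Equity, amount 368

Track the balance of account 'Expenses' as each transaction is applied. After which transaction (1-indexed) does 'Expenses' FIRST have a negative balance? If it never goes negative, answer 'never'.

Answer: never

Derivation:
After txn 1: Expenses=0
After txn 2: Expenses=45
After txn 3: Expenses=45
After txn 4: Expenses=379
After txn 5: Expenses=379
After txn 6: Expenses=707
After txn 7: Expenses=1075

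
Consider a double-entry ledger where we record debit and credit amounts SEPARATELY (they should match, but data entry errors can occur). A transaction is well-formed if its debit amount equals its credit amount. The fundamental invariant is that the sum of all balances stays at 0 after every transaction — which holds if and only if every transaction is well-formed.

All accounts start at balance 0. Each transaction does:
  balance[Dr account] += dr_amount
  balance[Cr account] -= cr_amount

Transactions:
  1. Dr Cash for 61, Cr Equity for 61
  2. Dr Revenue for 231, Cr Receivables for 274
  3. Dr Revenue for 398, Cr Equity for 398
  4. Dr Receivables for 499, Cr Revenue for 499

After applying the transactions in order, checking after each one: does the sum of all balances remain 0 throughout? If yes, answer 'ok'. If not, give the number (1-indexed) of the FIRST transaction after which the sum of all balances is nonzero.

After txn 1: dr=61 cr=61 sum_balances=0
After txn 2: dr=231 cr=274 sum_balances=-43
After txn 3: dr=398 cr=398 sum_balances=-43
After txn 4: dr=499 cr=499 sum_balances=-43

Answer: 2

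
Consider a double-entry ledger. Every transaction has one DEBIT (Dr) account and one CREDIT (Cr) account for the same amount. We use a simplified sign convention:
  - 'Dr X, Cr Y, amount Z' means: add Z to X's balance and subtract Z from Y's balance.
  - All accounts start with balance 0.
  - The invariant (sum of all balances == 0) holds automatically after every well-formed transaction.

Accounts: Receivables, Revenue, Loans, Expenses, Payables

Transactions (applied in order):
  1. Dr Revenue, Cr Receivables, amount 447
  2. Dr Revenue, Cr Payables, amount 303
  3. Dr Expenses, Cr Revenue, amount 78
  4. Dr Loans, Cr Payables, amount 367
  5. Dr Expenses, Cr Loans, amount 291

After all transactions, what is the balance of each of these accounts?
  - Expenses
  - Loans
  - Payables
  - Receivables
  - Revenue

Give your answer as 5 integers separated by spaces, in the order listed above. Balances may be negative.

Answer: 369 76 -670 -447 672

Derivation:
After txn 1 (Dr Revenue, Cr Receivables, amount 447): Receivables=-447 Revenue=447
After txn 2 (Dr Revenue, Cr Payables, amount 303): Payables=-303 Receivables=-447 Revenue=750
After txn 3 (Dr Expenses, Cr Revenue, amount 78): Expenses=78 Payables=-303 Receivables=-447 Revenue=672
After txn 4 (Dr Loans, Cr Payables, amount 367): Expenses=78 Loans=367 Payables=-670 Receivables=-447 Revenue=672
After txn 5 (Dr Expenses, Cr Loans, amount 291): Expenses=369 Loans=76 Payables=-670 Receivables=-447 Revenue=672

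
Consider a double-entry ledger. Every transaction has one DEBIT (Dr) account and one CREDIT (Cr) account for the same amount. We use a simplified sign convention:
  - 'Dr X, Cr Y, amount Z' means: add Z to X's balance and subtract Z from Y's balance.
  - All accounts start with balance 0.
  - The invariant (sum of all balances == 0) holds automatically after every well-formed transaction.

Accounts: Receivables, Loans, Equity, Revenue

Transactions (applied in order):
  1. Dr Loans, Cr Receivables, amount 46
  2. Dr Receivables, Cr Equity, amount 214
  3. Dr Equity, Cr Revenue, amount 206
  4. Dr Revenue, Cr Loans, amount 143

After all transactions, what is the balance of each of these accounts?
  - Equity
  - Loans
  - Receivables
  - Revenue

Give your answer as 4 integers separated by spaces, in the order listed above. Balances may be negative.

After txn 1 (Dr Loans, Cr Receivables, amount 46): Loans=46 Receivables=-46
After txn 2 (Dr Receivables, Cr Equity, amount 214): Equity=-214 Loans=46 Receivables=168
After txn 3 (Dr Equity, Cr Revenue, amount 206): Equity=-8 Loans=46 Receivables=168 Revenue=-206
After txn 4 (Dr Revenue, Cr Loans, amount 143): Equity=-8 Loans=-97 Receivables=168 Revenue=-63

Answer: -8 -97 168 -63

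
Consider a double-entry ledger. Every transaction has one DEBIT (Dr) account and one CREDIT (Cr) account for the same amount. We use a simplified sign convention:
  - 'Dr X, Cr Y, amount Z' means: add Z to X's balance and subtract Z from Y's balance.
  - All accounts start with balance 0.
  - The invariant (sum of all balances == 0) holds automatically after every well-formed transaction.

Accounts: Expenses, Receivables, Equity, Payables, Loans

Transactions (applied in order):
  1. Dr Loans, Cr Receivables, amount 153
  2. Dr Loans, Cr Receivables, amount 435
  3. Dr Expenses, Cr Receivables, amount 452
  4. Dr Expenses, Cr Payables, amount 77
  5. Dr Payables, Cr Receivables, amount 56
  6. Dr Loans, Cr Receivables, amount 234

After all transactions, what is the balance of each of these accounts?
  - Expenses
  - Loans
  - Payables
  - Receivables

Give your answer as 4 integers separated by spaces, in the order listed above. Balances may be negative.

Answer: 529 822 -21 -1330

Derivation:
After txn 1 (Dr Loans, Cr Receivables, amount 153): Loans=153 Receivables=-153
After txn 2 (Dr Loans, Cr Receivables, amount 435): Loans=588 Receivables=-588
After txn 3 (Dr Expenses, Cr Receivables, amount 452): Expenses=452 Loans=588 Receivables=-1040
After txn 4 (Dr Expenses, Cr Payables, amount 77): Expenses=529 Loans=588 Payables=-77 Receivables=-1040
After txn 5 (Dr Payables, Cr Receivables, amount 56): Expenses=529 Loans=588 Payables=-21 Receivables=-1096
After txn 6 (Dr Loans, Cr Receivables, amount 234): Expenses=529 Loans=822 Payables=-21 Receivables=-1330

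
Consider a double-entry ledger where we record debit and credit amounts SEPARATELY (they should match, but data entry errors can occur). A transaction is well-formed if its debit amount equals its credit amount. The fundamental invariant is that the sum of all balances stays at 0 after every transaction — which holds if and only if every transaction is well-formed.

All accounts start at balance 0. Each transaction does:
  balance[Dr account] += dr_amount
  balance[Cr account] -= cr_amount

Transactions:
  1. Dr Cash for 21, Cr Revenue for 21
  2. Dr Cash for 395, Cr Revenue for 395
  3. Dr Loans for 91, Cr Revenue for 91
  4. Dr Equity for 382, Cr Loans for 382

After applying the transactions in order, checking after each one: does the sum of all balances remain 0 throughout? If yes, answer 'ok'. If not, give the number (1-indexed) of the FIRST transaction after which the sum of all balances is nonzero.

After txn 1: dr=21 cr=21 sum_balances=0
After txn 2: dr=395 cr=395 sum_balances=0
After txn 3: dr=91 cr=91 sum_balances=0
After txn 4: dr=382 cr=382 sum_balances=0

Answer: ok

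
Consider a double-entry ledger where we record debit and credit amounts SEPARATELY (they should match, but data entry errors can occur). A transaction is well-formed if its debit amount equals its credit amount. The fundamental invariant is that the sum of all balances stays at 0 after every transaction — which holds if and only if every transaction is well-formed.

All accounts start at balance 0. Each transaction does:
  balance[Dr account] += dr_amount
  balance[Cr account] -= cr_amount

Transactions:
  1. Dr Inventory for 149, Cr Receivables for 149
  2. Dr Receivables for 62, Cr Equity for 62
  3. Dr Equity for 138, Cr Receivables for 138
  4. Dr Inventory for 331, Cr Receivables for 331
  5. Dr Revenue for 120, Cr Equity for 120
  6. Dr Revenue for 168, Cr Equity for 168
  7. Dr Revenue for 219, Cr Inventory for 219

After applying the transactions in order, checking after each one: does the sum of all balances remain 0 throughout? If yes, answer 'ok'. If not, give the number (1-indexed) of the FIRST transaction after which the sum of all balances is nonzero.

Answer: ok

Derivation:
After txn 1: dr=149 cr=149 sum_balances=0
After txn 2: dr=62 cr=62 sum_balances=0
After txn 3: dr=138 cr=138 sum_balances=0
After txn 4: dr=331 cr=331 sum_balances=0
After txn 5: dr=120 cr=120 sum_balances=0
After txn 6: dr=168 cr=168 sum_balances=0
After txn 7: dr=219 cr=219 sum_balances=0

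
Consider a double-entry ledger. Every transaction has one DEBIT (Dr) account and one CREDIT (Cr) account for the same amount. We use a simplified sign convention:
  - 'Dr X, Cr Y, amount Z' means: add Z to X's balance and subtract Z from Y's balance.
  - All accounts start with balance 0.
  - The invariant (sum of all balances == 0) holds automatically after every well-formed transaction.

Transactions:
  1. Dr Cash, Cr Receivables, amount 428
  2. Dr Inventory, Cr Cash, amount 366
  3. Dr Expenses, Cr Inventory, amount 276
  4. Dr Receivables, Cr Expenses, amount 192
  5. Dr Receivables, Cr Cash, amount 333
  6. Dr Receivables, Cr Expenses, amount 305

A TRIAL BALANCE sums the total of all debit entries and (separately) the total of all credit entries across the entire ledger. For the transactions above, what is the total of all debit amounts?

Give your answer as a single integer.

Txn 1: debit+=428
Txn 2: debit+=366
Txn 3: debit+=276
Txn 4: debit+=192
Txn 5: debit+=333
Txn 6: debit+=305
Total debits = 1900

Answer: 1900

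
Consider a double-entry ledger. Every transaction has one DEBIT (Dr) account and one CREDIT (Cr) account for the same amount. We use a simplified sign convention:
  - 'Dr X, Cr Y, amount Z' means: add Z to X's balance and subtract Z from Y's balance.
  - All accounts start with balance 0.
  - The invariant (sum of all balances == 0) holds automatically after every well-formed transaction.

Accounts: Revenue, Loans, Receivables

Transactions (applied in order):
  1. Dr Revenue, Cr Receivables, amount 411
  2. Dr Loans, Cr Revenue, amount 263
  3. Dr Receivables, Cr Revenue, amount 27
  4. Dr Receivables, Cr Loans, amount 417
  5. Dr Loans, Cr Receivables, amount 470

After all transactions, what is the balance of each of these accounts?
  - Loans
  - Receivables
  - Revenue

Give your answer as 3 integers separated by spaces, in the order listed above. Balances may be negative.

Answer: 316 -437 121

Derivation:
After txn 1 (Dr Revenue, Cr Receivables, amount 411): Receivables=-411 Revenue=411
After txn 2 (Dr Loans, Cr Revenue, amount 263): Loans=263 Receivables=-411 Revenue=148
After txn 3 (Dr Receivables, Cr Revenue, amount 27): Loans=263 Receivables=-384 Revenue=121
After txn 4 (Dr Receivables, Cr Loans, amount 417): Loans=-154 Receivables=33 Revenue=121
After txn 5 (Dr Loans, Cr Receivables, amount 470): Loans=316 Receivables=-437 Revenue=121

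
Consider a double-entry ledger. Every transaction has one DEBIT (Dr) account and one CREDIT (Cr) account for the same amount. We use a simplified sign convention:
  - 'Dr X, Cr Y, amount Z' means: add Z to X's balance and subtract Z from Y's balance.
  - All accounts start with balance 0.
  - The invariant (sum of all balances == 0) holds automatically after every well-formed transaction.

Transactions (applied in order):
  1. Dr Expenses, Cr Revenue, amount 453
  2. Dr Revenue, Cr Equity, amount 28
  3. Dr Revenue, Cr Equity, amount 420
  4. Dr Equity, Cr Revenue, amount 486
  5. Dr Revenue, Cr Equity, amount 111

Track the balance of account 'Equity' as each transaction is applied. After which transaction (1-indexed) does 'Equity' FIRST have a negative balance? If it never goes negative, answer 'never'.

After txn 1: Equity=0
After txn 2: Equity=-28

Answer: 2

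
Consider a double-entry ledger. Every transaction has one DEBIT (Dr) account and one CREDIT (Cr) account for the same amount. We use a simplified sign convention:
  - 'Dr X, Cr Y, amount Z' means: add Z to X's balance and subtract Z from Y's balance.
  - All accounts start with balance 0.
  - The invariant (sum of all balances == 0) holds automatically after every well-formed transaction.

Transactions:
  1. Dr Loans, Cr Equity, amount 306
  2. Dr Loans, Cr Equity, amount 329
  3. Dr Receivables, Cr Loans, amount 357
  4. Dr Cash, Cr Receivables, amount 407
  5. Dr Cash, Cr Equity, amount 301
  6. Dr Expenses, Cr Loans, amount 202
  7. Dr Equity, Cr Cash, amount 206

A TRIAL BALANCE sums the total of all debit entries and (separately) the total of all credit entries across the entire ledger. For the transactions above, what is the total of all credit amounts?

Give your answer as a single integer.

Txn 1: credit+=306
Txn 2: credit+=329
Txn 3: credit+=357
Txn 4: credit+=407
Txn 5: credit+=301
Txn 6: credit+=202
Txn 7: credit+=206
Total credits = 2108

Answer: 2108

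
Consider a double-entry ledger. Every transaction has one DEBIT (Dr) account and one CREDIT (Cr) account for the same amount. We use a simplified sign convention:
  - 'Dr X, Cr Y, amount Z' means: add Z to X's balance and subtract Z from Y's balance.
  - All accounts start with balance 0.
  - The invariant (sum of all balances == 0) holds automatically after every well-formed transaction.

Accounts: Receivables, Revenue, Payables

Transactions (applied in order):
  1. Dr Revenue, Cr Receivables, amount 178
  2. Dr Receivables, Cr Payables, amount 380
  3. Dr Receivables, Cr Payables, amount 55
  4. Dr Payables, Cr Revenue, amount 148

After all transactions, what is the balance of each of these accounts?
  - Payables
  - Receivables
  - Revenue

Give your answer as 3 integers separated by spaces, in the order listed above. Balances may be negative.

After txn 1 (Dr Revenue, Cr Receivables, amount 178): Receivables=-178 Revenue=178
After txn 2 (Dr Receivables, Cr Payables, amount 380): Payables=-380 Receivables=202 Revenue=178
After txn 3 (Dr Receivables, Cr Payables, amount 55): Payables=-435 Receivables=257 Revenue=178
After txn 4 (Dr Payables, Cr Revenue, amount 148): Payables=-287 Receivables=257 Revenue=30

Answer: -287 257 30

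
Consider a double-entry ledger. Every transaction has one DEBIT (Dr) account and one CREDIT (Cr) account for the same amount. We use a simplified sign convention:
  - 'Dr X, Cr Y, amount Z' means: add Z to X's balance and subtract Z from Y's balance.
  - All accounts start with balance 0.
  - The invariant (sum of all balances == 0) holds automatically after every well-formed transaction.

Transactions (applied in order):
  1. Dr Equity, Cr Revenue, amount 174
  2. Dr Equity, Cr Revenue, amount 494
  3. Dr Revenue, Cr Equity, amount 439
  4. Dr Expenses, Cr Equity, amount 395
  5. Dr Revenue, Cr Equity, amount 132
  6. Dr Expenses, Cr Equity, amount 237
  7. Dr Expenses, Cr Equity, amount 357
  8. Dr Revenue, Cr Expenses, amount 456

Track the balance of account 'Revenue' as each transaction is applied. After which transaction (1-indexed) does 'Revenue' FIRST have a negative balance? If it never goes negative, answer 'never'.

Answer: 1

Derivation:
After txn 1: Revenue=-174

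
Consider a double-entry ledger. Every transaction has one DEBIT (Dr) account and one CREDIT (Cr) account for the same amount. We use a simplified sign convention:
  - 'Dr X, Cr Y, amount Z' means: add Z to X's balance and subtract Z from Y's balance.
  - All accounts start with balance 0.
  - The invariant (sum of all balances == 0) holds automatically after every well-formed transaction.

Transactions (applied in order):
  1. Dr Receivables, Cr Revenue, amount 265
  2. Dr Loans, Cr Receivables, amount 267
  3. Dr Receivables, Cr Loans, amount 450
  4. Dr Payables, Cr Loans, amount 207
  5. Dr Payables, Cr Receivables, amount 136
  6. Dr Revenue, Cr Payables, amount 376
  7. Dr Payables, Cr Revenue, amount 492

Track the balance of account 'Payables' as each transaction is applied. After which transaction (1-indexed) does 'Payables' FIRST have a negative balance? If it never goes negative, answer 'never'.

Answer: 6

Derivation:
After txn 1: Payables=0
After txn 2: Payables=0
After txn 3: Payables=0
After txn 4: Payables=207
After txn 5: Payables=343
After txn 6: Payables=-33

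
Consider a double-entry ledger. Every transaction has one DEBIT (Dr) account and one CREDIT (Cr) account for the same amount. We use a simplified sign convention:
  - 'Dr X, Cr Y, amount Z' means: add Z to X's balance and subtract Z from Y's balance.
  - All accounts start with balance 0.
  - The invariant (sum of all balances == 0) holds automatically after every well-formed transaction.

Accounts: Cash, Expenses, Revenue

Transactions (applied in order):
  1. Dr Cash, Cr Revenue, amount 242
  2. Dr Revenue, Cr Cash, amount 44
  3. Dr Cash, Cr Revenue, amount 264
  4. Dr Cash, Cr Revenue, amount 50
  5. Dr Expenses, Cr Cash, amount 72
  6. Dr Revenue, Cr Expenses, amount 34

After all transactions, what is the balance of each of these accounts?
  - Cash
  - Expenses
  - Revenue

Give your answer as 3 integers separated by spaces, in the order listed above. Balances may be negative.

Answer: 440 38 -478

Derivation:
After txn 1 (Dr Cash, Cr Revenue, amount 242): Cash=242 Revenue=-242
After txn 2 (Dr Revenue, Cr Cash, amount 44): Cash=198 Revenue=-198
After txn 3 (Dr Cash, Cr Revenue, amount 264): Cash=462 Revenue=-462
After txn 4 (Dr Cash, Cr Revenue, amount 50): Cash=512 Revenue=-512
After txn 5 (Dr Expenses, Cr Cash, amount 72): Cash=440 Expenses=72 Revenue=-512
After txn 6 (Dr Revenue, Cr Expenses, amount 34): Cash=440 Expenses=38 Revenue=-478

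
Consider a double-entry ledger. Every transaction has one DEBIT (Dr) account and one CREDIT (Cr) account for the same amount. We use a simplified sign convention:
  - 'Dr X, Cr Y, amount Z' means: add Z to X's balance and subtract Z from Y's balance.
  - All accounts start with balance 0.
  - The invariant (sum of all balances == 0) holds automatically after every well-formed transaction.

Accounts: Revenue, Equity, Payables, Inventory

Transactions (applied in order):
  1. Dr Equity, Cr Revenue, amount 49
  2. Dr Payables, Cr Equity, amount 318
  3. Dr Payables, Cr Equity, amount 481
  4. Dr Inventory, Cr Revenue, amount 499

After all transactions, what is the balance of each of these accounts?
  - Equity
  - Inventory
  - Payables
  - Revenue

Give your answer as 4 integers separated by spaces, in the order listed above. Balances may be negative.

After txn 1 (Dr Equity, Cr Revenue, amount 49): Equity=49 Revenue=-49
After txn 2 (Dr Payables, Cr Equity, amount 318): Equity=-269 Payables=318 Revenue=-49
After txn 3 (Dr Payables, Cr Equity, amount 481): Equity=-750 Payables=799 Revenue=-49
After txn 4 (Dr Inventory, Cr Revenue, amount 499): Equity=-750 Inventory=499 Payables=799 Revenue=-548

Answer: -750 499 799 -548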